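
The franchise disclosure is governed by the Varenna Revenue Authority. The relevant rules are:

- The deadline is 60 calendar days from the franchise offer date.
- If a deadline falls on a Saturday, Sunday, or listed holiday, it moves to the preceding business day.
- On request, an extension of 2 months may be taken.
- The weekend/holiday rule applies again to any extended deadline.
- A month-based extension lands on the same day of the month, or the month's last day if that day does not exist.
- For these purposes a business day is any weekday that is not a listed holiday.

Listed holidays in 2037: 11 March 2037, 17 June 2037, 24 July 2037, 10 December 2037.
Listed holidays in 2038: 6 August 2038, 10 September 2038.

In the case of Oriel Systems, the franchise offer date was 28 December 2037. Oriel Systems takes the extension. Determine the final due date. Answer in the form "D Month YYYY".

26 April 2038

Adding 60 calendar days to 28 December 2037 gives 26 February 2038.
26 February 2038 falls on a Friday, which is a business day, so no adjustment is needed.
Add 2 months to 26 February 2038: 26 April 2038.
Since 26 April 2038 is a Monday and not a holiday, the date is unchanged.
Final deadline: 26 April 2038.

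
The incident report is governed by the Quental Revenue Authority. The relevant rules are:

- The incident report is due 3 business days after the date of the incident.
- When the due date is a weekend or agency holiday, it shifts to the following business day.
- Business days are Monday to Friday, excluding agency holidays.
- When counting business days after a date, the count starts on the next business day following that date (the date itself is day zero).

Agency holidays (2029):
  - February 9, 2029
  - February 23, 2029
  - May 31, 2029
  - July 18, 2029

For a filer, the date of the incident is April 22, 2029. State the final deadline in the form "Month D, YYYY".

3 business days after April 22, 2029, excluding weekends and holidays, is April 25, 2029.
April 25, 2029 is a Wednesday and not a listed holiday, so it stands.
Deadline: April 25, 2029.

April 25, 2029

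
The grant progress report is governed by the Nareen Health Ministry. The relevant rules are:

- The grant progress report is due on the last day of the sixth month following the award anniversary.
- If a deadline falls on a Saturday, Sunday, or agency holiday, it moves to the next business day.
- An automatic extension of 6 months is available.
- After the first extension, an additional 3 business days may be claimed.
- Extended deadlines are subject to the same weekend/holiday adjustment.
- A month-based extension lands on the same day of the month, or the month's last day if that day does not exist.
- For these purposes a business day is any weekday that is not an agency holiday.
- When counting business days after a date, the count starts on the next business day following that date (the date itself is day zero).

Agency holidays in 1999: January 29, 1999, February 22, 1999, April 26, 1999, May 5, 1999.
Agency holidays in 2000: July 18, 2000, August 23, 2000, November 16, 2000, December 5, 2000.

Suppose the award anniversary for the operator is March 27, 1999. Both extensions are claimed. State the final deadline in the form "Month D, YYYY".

The sixth month after March 27, 1999 is September 1999, whose last day is September 30, 1999.
September 30, 1999 is a Thursday and not a listed holiday, so it stands.
Applying the 6 months extension: 6 months after September 30, 1999 is March 30, 2000.
March 30, 2000 (Thursday) is already a business day.
The 3-business-day extension runs from March 30, 2000 to April 4, 2000.
April 4, 2000 falls on a Tuesday, which is a business day, so no adjustment is needed.
Final deadline: April 4, 2000.

April 4, 2000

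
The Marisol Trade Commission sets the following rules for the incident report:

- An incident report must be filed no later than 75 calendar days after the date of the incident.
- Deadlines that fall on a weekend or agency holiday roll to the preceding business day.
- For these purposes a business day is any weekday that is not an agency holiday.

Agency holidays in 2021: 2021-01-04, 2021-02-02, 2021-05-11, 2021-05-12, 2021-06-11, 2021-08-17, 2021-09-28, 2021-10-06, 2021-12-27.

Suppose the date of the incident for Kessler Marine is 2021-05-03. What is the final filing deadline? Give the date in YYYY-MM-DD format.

Trigger date 2021-05-03 + 75 calendar days = 2021-07-17.
Because 2021-07-17 is a Saturday, the deadline becomes 2021-07-16 (Friday).
Deadline: 2021-07-16.

2021-07-16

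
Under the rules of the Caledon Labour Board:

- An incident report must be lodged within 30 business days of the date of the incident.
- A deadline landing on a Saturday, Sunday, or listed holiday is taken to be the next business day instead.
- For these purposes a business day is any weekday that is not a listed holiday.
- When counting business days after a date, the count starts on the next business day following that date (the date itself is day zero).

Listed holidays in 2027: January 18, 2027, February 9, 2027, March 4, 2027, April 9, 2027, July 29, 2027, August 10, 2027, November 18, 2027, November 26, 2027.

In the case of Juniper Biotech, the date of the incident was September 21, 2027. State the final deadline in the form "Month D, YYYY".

Starting the day after September 21, 2027 and counting 30 business days lands on November 2, 2027.
November 2, 2027 (Tuesday) is already a business day.
So the filing is due November 2, 2027.

November 2, 2027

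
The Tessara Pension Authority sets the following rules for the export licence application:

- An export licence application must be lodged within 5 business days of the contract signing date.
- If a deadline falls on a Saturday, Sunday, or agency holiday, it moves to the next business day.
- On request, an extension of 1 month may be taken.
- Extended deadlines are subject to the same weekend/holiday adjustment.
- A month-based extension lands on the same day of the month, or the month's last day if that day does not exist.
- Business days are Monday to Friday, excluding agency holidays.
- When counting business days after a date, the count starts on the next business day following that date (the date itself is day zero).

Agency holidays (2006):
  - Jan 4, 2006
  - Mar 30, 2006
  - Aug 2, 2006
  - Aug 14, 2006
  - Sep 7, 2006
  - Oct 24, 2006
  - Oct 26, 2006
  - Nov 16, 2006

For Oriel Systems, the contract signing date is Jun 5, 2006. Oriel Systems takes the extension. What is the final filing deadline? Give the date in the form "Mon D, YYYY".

Jul 12, 2006

Starting the day after Jun 5, 2006 and counting 5 business days lands on Jun 12, 2006.
Jun 12, 2006 falls on a Monday, which is a business day, so no adjustment is needed.
Applying the 1 month extension: 1 month after Jun 12, 2006 is Jul 12, 2006.
Jul 12, 2006 (Wednesday) is already a business day.
Final deadline: Jul 12, 2006.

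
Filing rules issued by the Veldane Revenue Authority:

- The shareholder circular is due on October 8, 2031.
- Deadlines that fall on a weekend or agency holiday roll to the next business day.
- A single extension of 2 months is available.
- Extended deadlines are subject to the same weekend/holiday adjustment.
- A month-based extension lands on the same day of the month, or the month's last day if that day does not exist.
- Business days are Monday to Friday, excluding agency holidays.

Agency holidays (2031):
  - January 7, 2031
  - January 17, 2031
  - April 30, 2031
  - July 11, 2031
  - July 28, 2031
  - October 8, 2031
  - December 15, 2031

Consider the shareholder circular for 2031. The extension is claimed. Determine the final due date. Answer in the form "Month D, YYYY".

December 9, 2031

Start from the fixed due date, October 8, 2031.
October 8, 2031 is a listed holiday; the next business day is October 9, 2031 (Thursday).
Applying the 2 months extension: 2 months after October 9, 2031 is December 9, 2031.
December 9, 2031 falls on a Tuesday, which is a business day, so no adjustment is needed.
So the filing is due December 9, 2031.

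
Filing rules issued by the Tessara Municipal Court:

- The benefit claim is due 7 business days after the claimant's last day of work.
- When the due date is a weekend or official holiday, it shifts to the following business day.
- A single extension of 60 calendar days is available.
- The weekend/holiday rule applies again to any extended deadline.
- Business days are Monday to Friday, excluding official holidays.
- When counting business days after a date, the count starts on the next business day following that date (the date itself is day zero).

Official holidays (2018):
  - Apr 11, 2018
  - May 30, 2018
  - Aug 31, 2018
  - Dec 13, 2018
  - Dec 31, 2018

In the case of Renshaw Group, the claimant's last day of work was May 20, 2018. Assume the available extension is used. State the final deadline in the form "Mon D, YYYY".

7 business days after May 20, 2018, excluding weekends and holidays, is May 29, 2018.
Since May 29, 2018 is a Tuesday and not a holiday, the date is unchanged.
Add the 60 calendar-day extension to May 29, 2018: Jul 28, 2018.
Because Jul 28, 2018 is a Saturday, the deadline becomes Jul 30, 2018 (Monday).
The final due date is Jul 30, 2018.

Jul 30, 2018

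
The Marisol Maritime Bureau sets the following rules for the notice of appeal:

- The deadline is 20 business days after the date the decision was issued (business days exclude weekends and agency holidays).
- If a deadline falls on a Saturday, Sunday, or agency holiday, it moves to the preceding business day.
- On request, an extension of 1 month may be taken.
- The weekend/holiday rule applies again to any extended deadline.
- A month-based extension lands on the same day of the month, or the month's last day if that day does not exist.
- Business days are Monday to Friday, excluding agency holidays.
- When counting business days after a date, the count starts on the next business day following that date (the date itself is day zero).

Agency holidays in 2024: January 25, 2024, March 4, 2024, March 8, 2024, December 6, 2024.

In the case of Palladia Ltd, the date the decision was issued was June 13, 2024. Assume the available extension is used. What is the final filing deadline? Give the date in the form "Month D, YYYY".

Starting the day after June 13, 2024 and counting 20 business days lands on July 11, 2024.
July 11, 2024 falls on a Thursday, which is a business day, so no adjustment is needed.
Applying the 1 month extension: 1 month after July 11, 2024 is August 11, 2024.
Because August 11, 2024 is a Sunday, the deadline becomes August 9, 2024 (Friday).
Final deadline: August 9, 2024.

August 9, 2024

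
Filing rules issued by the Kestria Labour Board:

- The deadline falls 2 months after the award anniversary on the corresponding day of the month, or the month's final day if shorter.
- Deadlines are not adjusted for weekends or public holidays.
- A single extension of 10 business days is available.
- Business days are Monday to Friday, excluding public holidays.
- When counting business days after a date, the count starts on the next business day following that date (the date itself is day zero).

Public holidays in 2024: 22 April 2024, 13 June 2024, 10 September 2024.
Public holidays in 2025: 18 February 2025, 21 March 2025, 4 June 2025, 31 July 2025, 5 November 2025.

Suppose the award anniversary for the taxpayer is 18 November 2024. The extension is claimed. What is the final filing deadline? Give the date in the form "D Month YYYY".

31 January 2025

Moving 2 months forward from 18 November 2024 on the corresponding day gives 18 January 2025.
No adjustment is made for weekends or holidays, so 18 January 2025 stands.
Applying the 10-business-day extension: 10 business days after 18 January 2025 is 31 January 2025.
31 January 2025 falls on a Friday. The rules make no weekend/holiday allowance, so it remains 31 January 2025.
So the filing is due 31 January 2025.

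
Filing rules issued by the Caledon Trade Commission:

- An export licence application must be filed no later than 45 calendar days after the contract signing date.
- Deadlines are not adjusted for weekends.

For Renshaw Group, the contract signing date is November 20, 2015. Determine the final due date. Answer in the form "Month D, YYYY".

From November 20, 2015, 45 calendar days later is January 4, 2016.
January 4, 2016 falls on a Monday. The rules make no weekend/holiday allowance, so it remains January 4, 2016.
So the filing is due January 4, 2016.

January 4, 2016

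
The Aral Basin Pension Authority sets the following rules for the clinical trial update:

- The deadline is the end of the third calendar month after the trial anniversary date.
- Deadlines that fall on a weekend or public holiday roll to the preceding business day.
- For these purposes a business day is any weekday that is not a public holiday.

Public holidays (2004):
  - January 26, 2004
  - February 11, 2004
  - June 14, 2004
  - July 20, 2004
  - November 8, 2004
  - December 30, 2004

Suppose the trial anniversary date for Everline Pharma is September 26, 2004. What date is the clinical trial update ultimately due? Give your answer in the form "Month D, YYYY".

December 31, 2004

3 months after September 26, 2004 is December 2004; that month ends on December 31, 2004.
December 31, 2004 falls on a Friday, which is a business day, so no adjustment is needed.
Final deadline: December 31, 2004.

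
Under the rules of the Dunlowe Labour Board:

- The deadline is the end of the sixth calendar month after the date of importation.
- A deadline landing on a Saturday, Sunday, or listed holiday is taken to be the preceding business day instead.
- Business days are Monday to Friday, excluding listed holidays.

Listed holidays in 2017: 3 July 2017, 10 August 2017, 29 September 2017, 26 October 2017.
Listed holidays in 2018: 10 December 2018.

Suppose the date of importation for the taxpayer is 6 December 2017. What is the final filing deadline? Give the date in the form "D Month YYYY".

29 June 2018

The sixth month after 6 December 2017 is June 2018, whose last day is 30 June 2018.
30 June 2018 is a Saturday, so it moves to the preceding business day, 29 June 2018 (Friday).
The final due date is 29 June 2018.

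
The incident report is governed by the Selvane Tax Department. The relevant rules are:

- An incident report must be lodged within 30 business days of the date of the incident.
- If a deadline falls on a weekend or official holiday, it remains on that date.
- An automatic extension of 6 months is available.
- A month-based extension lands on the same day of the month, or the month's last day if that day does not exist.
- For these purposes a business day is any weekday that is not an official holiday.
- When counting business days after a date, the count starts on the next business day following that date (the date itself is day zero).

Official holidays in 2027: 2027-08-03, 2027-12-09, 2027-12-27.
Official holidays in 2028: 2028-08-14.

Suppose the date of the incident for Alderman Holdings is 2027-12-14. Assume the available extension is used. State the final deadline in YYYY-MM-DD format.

2028-07-26

30 business days after 2027-12-14, excluding weekends and holidays, is 2028-01-26.
No adjustment is made for weekends or holidays, so 2028-01-26 stands.
The 6 months extension carries 2028-01-26 to 2028-07-26.
2028-07-26 falls on a Wednesday. The rules make no weekend/holiday allowance, so it remains 2028-07-26.
So the filing is due 2028-07-26.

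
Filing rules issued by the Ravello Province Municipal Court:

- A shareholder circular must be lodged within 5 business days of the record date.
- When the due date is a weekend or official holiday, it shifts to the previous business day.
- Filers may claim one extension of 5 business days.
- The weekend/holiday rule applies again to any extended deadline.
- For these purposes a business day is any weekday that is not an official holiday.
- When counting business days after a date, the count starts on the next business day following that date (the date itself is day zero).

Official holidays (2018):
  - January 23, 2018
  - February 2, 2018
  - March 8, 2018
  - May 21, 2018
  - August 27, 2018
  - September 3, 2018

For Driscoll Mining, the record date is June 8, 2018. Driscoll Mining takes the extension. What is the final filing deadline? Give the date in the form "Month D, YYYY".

Starting the day after June 8, 2018 and counting 5 business days lands on June 15, 2018.
June 15, 2018 is a Friday and not a listed holiday, so it stands.
Applying the 5-business-day extension: 5 business days after June 15, 2018 is June 22, 2018.
June 22, 2018 (Friday) is already a business day.
Deadline: June 22, 2018.

June 22, 2018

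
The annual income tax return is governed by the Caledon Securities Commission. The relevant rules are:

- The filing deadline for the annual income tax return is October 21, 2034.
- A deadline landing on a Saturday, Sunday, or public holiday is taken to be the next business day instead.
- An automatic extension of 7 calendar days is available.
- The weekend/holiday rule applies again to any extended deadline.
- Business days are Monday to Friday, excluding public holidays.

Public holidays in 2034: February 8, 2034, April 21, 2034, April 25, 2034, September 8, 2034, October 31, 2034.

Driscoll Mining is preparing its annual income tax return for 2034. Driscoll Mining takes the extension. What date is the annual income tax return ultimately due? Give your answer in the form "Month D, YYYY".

October 30, 2034

The statutory due date is October 21, 2034.
October 21, 2034 is a Saturday, so it moves to the next business day, October 23, 2034 (Monday).
Add the 7 calendar-day extension to October 23, 2034: October 30, 2034.
Since October 30, 2034 is a Monday and not a holiday, the date is unchanged.
The final due date is October 30, 2034.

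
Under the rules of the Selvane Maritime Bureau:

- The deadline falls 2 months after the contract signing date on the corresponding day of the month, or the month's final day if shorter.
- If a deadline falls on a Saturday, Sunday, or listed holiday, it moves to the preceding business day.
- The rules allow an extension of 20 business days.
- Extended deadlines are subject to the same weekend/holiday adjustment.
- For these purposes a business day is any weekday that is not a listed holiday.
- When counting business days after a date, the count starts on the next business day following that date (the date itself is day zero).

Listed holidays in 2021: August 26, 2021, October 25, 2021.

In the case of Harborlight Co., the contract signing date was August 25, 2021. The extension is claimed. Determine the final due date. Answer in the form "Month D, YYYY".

November 22, 2021

2 months after August 25, 2021, on the same day of the month, is October 25, 2021.
October 25, 2021 falls on a listed holiday. Rolling to the preceding business day gives October 22, 2021, a Friday.
Counting 20 further business days from October 22, 2021 reaches November 22, 2021.
November 22, 2021 (Monday) is already a business day.
Final deadline: November 22, 2021.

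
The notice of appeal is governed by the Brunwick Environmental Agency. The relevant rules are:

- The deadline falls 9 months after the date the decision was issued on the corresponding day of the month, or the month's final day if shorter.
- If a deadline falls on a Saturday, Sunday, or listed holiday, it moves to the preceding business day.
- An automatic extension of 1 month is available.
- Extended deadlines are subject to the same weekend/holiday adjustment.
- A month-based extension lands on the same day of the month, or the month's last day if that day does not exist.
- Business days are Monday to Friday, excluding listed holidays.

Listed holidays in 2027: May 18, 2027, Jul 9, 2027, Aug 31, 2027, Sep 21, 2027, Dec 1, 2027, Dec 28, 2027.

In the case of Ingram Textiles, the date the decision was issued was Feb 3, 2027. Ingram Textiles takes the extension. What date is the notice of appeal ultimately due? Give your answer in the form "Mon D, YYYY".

Moving 9 months forward from Feb 3, 2027 on the corresponding day gives Nov 3, 2027.
Nov 3, 2027 is a Wednesday and not a listed holiday, so it stands.
The 1 month extension carries Nov 3, 2027 to Dec 3, 2027.
Dec 3, 2027 is a Friday and not a listed holiday, so it stands.
Final deadline: Dec 3, 2027.

Dec 3, 2027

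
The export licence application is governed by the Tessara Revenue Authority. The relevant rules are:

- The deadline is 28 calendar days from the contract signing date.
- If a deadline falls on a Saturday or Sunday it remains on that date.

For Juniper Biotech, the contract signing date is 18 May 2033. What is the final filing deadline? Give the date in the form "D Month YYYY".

Adding 28 calendar days to 18 May 2033 gives 15 June 2033.
No adjustment is made for weekends or holidays, so 15 June 2033 stands.
The final due date is 15 June 2033.

15 June 2033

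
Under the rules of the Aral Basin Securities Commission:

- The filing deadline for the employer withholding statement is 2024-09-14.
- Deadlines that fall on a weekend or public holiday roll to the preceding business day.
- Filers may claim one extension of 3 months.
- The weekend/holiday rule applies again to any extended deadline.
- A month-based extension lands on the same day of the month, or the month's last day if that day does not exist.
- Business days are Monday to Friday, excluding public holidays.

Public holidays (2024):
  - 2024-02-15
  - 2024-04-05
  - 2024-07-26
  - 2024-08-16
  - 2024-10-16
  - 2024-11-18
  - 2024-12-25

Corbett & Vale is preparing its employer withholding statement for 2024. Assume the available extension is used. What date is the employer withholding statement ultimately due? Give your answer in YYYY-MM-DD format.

Start from the fixed due date, 2024-09-14.
2024-09-14 is a Saturday; the preceding business day is 2024-09-13 (Friday).
Add 3 months to 2024-09-13: 2024-12-13.
2024-12-13 is a Friday and not a listed holiday, so it stands.
Final deadline: 2024-12-13.

2024-12-13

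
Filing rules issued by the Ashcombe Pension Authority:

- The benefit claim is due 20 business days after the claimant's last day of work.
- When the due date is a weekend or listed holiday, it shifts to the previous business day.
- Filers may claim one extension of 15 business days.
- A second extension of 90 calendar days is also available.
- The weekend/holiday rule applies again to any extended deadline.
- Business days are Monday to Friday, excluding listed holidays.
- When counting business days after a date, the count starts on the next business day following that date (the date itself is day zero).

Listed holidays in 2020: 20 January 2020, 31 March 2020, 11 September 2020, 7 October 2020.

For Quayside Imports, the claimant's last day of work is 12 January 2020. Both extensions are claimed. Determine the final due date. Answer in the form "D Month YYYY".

29 May 2020

Counting 20 business days after 12 January 2020 (skipping weekends and listed holidays) reaches 10 February 2020.
Since 10 February 2020 is a Monday and not a holiday, the date is unchanged.
Applying the 15-business-day extension: 15 business days after 10 February 2020 is 2 March 2020.
2 March 2020 falls on a Monday, which is a business day, so no adjustment is needed.
Add the 90 calendar-day extension to 2 March 2020: 31 May 2020.
31 May 2020 is a Sunday; the preceding business day is 29 May 2020 (Friday).
Final deadline: 29 May 2020.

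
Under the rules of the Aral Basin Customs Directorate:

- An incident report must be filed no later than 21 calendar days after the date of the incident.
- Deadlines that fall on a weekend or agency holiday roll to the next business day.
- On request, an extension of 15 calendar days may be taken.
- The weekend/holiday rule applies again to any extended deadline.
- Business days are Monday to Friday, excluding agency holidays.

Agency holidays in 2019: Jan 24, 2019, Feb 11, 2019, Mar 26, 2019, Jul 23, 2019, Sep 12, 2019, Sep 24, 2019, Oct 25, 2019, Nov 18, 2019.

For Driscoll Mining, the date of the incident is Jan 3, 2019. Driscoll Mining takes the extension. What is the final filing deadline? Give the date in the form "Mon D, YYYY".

Feb 12, 2019

21 calendar days after Jan 3, 2019 is Jan 24, 2019.
Jan 24, 2019 falls on a listed holiday. Rolling to the next business day gives Jan 25, 2019, a Friday.
Applying the 15-calendar-day extension: Jan 25, 2019 + 15 days = Feb 9, 2019.
Feb 9, 2019 is a Saturday, so it moves to the next business day, Feb 12, 2019 (Tuesday).
Deadline: Feb 12, 2019.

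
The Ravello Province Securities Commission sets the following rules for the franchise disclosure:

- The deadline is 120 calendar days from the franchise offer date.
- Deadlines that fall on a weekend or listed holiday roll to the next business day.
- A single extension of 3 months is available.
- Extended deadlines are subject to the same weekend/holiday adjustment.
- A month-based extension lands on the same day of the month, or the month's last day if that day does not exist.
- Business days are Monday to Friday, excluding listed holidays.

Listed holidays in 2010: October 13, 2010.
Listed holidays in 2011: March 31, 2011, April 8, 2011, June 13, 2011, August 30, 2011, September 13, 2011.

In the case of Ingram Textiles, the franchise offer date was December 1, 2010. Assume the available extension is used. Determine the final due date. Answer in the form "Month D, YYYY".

Trigger date December 1, 2010 + 120 calendar days = March 31, 2011.
Because March 31, 2011 is a listed holiday, the deadline becomes April 1, 2011 (Friday).
The 3 months extension carries April 1, 2011 to July 1, 2011.
Since July 1, 2011 is a Friday and not a holiday, the date is unchanged.
Deadline: July 1, 2011.

July 1, 2011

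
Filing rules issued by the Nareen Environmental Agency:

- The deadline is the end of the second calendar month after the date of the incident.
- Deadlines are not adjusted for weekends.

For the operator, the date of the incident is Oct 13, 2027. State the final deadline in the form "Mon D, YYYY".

The second month after Oct 13, 2027 is December 2027, whose last day is Dec 31, 2027.
No adjustment is made for weekends or holidays, so Dec 31, 2027 stands.
The final due date is Dec 31, 2027.

Dec 31, 2027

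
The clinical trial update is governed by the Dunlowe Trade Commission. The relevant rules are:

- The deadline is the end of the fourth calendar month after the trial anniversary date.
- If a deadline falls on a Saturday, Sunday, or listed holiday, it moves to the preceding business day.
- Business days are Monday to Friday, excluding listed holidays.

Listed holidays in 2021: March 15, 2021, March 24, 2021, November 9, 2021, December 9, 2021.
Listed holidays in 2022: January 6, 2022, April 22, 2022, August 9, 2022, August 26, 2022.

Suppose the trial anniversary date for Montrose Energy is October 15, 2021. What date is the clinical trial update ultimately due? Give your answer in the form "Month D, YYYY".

February 28, 2022

4 months after October 15, 2021 is February 2022; that month ends on February 28, 2022.
February 28, 2022 (Monday) is already a business day.
Final deadline: February 28, 2022.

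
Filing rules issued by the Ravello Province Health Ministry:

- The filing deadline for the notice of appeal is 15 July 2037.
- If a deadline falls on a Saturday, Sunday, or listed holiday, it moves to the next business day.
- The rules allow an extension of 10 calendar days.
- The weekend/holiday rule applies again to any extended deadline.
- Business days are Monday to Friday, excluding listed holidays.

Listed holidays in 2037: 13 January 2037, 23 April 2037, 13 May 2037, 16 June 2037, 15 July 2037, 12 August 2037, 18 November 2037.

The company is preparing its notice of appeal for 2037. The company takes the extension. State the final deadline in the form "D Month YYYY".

27 July 2037

Start from the fixed due date, 15 July 2037.
15 July 2037 falls on a listed holiday. Rolling to the next business day gives 16 July 2037, a Thursday.
Add the 10 calendar-day extension to 16 July 2037: 26 July 2037.
26 July 2037 is a Sunday; the next business day is 27 July 2037 (Monday).
So the filing is due 27 July 2037.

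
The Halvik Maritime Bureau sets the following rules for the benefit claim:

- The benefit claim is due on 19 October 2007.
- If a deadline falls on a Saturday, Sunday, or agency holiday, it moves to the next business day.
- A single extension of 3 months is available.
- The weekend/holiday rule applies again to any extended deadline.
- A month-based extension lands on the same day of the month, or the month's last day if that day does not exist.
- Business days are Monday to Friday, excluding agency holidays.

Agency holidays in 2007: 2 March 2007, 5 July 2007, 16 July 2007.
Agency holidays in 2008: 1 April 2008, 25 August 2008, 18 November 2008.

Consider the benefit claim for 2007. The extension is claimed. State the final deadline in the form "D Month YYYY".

21 January 2008

The statutory due date is 19 October 2007.
19 October 2007 (Friday) is already a business day.
Applying the 3 months extension: 3 months after 19 October 2007 is 19 January 2008.
19 January 2008 is a Saturday; the next business day is 21 January 2008 (Monday).
Final deadline: 21 January 2008.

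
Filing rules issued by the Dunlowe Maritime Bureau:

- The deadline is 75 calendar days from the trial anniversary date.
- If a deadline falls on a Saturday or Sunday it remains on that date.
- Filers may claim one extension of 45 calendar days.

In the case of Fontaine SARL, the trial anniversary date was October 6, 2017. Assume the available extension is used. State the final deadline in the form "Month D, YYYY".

February 3, 2018

From October 6, 2017, 75 calendar days later is December 20, 2017.
No adjustment is made for weekends or holidays, so December 20, 2017 stands.
The 45-calendar-day extension moves the deadline from December 20, 2017 to February 3, 2018.
February 3, 2018 is a Saturday; no weekend or holiday adjustment applies.
So the filing is due February 3, 2018.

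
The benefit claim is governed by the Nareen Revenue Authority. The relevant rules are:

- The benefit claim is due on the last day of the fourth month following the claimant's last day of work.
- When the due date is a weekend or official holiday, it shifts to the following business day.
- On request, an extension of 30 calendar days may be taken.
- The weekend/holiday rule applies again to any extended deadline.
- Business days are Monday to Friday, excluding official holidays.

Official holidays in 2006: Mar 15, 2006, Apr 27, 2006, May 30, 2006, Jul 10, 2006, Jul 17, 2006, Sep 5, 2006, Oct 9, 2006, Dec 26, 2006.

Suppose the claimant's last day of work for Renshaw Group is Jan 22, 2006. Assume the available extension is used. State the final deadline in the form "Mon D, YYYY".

4 months after Jan 22, 2006 is May 2006; that month ends on May 31, 2006.
May 31, 2006 (Wednesday) is already a business day.
The 30-calendar-day extension moves the deadline from May 31, 2006 to Jun 30, 2006.
Jun 30, 2006 falls on a Friday, which is a business day, so no adjustment is needed.
Deadline: Jun 30, 2006.

Jun 30, 2006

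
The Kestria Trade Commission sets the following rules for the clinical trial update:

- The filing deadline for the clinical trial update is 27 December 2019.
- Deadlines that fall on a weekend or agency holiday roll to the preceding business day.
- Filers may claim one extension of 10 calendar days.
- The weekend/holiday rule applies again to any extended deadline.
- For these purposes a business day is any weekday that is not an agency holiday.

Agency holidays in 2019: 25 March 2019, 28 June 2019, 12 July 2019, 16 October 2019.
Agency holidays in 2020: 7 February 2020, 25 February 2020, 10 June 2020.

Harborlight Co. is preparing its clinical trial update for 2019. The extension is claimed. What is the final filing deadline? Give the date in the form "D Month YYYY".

Start from the fixed due date, 27 December 2019.
27 December 2019 falls on a Friday, which is a business day, so no adjustment is needed.
With the 10-day extension, 27 December 2019 becomes 6 January 2020.
6 January 2020 is a Monday and not a listed holiday, so it stands.
The final due date is 6 January 2020.

6 January 2020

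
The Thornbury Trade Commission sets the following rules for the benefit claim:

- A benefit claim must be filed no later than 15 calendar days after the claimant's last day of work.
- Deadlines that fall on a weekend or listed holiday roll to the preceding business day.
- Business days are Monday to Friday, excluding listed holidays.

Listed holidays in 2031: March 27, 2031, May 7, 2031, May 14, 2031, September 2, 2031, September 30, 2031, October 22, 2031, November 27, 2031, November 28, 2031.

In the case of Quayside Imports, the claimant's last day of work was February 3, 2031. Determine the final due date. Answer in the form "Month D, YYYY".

Trigger date February 3, 2031 + 15 calendar days = February 18, 2031.
Since February 18, 2031 is a Tuesday and not a holiday, the date is unchanged.
So the filing is due February 18, 2031.

February 18, 2031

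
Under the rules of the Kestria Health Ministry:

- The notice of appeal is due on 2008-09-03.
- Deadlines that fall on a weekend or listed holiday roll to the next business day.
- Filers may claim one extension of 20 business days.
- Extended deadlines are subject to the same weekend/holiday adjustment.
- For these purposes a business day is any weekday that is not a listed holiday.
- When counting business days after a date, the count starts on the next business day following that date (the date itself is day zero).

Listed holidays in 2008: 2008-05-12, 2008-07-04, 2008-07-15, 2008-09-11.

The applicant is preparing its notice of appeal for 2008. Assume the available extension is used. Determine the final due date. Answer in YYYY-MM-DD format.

2008-10-02

The statutory due date is 2008-09-03.
Since 2008-09-03 is a Wednesday and not a holiday, the date is unchanged.
Applying the 20-business-day extension: 20 business days after 2008-09-03 is 2008-10-02.
Since 2008-10-02 is a Thursday and not a holiday, the date is unchanged.
So the filing is due 2008-10-02.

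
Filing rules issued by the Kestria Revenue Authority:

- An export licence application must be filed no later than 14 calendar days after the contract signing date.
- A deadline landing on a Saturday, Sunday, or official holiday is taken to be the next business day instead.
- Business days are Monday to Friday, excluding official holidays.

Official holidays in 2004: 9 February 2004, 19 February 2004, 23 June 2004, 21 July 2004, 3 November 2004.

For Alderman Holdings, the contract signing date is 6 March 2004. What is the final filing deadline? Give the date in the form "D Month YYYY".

22 March 2004

From 6 March 2004, 14 calendar days later is 20 March 2004.
20 March 2004 is a Saturday; the next business day is 22 March 2004 (Monday).
Deadline: 22 March 2004.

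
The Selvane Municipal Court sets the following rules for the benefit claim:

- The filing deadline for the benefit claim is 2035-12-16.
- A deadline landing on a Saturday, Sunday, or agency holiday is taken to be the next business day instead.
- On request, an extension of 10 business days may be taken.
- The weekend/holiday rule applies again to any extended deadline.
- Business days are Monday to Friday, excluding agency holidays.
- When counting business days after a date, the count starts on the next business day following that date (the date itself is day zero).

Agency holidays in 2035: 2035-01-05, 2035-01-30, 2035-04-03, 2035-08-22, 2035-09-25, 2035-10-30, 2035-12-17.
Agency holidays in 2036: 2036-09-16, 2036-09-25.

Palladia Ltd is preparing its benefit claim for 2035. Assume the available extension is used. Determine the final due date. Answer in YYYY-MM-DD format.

Start from the fixed due date, 2035-12-16.
2035-12-16 is a Sunday; the next business day is 2035-12-18 (Tuesday).
Counting 10 further business days from 2035-12-18 reaches 2036-01-01.
2036-01-01 (Tuesday) is already a business day.
The final due date is 2036-01-01.

2036-01-01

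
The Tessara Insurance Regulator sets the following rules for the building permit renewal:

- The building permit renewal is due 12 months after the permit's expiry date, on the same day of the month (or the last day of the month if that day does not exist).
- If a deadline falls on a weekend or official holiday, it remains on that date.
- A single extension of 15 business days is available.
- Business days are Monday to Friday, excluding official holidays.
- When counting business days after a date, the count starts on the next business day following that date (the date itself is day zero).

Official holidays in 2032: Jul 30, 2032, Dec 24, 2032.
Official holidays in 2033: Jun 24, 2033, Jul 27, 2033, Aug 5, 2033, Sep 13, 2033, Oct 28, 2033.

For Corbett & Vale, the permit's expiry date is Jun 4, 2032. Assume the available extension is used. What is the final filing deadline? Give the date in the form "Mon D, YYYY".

Moving 12 months forward from Jun 4, 2032 on the corresponding day gives Jun 4, 2033.
Jun 4, 2033 falls on a Saturday. The rules make no weekend/holiday allowance, so it remains Jun 4, 2033.
Counting 15 further business days from Jun 4, 2033 reaches Jun 27, 2033.
No adjustment is made for weekends or holidays, so Jun 27, 2033 stands.
The final due date is Jun 27, 2033.

Jun 27, 2033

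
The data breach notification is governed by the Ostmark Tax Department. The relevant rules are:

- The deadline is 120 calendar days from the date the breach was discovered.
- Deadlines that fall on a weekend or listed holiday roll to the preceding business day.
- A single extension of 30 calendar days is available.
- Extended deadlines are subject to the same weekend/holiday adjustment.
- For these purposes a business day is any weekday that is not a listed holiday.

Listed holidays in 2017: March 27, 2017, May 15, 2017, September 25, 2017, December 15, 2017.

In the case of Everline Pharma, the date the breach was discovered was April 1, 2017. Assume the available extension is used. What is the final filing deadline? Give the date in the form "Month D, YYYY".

August 25, 2017

Adding 120 calendar days to April 1, 2017 gives July 30, 2017.
July 30, 2017 falls on a Sunday. Rolling to the preceding business day gives July 28, 2017, a Friday.
The 30-calendar-day extension moves the deadline from July 28, 2017 to August 27, 2017.
Because August 27, 2017 is a Sunday, the deadline becomes August 25, 2017 (Friday).
Final deadline: August 25, 2017.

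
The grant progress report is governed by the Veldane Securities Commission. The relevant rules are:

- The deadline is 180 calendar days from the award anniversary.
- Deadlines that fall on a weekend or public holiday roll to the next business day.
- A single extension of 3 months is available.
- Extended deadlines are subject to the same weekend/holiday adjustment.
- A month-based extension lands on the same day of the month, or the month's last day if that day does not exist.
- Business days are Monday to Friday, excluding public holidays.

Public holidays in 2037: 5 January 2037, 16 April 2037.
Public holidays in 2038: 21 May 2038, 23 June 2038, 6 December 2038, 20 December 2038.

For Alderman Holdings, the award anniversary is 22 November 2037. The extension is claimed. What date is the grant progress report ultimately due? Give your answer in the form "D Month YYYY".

24 August 2038

180 calendar days after 22 November 2037 is 21 May 2038.
21 May 2038 falls on a listed holiday. Rolling to the next business day gives 24 May 2038, a Monday.
Add 3 months to 24 May 2038: 24 August 2038.
Since 24 August 2038 is a Tuesday and not a holiday, the date is unchanged.
Deadline: 24 August 2038.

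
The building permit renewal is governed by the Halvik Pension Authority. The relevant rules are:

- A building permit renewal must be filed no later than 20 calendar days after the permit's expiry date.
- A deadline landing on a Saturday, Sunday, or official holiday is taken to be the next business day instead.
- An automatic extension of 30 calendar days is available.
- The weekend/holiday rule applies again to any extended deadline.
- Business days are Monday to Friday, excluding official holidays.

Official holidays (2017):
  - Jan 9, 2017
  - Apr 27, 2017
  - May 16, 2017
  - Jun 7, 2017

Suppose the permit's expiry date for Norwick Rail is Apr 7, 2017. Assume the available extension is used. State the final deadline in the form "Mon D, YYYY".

May 29, 2017

Adding 20 calendar days to Apr 7, 2017 gives Apr 27, 2017.
Because Apr 27, 2017 is a listed holiday, the deadline becomes Apr 28, 2017 (Friday).
With the 30-day extension, Apr 28, 2017 becomes May 28, 2017.
May 28, 2017 falls on a Sunday. Rolling to the next business day gives May 29, 2017, a Monday.
So the filing is due May 29, 2017.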